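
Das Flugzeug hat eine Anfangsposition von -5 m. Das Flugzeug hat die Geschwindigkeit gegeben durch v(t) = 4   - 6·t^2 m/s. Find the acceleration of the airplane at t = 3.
To solve this, we need to take 1 derivative of our velocity equation v(t) = 4 - 6·t^2. Differentiating velocity, we get acceleration: a(t) = -12·t. We have acceleration a(t) = -12·t. Substituting t = 3: a(3) = -36.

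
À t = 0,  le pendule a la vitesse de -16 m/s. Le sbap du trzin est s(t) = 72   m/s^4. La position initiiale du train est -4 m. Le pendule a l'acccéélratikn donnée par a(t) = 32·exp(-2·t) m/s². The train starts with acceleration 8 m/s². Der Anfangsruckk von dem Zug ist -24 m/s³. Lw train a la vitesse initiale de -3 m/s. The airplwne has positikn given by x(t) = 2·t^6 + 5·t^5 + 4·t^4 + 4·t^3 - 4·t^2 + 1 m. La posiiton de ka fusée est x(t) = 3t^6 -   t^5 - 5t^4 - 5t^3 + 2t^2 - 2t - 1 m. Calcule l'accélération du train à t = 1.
Nous devons trouver la primitive de notre équation du snap s(t) = 72 2 fois. La primitive du snap est le jerk. En utilisant j(0) = -24, nous obtenons j(t) = 72·t - 24. En intégrant le jerk et en utilisant la condition initiale a(0) = 8, nous obtenons a(t) = 36·t^2 - 24·t + 8. En utilisant a(t) = 36·t^2 - 24·t + 8 et en substituant t = 1, nous trouvons a = 20.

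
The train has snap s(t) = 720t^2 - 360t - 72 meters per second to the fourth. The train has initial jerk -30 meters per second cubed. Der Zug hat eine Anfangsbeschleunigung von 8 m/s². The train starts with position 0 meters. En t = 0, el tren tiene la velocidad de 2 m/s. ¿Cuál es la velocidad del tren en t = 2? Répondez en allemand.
Wir müssen das Integral unserer Gleichung für den Snap s(t) = 720·t^2 - 360·t - 72 3-mal finden. Die Stammfunktion von dem Snap ist der Ruck. Mit j(0) = -30 erhalten wir j(t) = 240·t^3 - 180·t^2 - 72·t - 30. Mit ∫j(t)dt und Anwendung von a(0) = 8, finden wir a(t) = 60·t^4 - 60·t^3 - 36·t^2 - 30·t + 8. Durch Integration von der Beschleunigung und Verwendung der Anfangsbedingung v(0) = 2, erhalten wir v(t) = 12·t^5 - 15·t^4 - 12·t^3 - 15·t^2 + 8·t + 2. Mit v(t) = 12·t^5 - 15·t^4 - 12·t^3 - 15·t^2 + 8·t + 2 und Einsetzen von t = 2, finden wir v = 6.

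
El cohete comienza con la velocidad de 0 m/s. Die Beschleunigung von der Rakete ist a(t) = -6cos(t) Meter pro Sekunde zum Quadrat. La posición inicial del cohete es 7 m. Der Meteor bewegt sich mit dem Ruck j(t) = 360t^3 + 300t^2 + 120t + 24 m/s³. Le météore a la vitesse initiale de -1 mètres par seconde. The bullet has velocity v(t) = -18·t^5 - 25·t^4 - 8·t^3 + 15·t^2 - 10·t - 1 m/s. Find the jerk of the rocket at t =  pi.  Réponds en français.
En partant de l'accélération a(t) = -6·cos(t), nous prenons 1 dérivée. La dérivée de l'accélération donne le jerk: j(t) = 6·sin(t). En utilisant j(t) = 6·sin(t) et en substituant t = pi, nous trouvons j = 0.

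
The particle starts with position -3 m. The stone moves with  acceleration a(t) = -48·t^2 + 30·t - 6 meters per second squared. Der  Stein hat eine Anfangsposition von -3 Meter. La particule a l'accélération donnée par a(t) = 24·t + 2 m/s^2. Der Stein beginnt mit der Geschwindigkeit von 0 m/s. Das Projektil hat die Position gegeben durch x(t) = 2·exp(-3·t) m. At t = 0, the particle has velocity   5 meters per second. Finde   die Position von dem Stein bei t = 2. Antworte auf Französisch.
En partant de l'accélération a(t) = -48·t^2 + 30·t - 6, nous prenons 2 primitives. L'intégrale de l'accélération est la vitesse. En utilisant v(0) = 0, nous obtenons v(t) = t·(-16·t^2 + 15·t - 6). En intégrant la vitesse et en utilisant la condition initiale x(0) = -3, nous obtenons x(t) = -4·t^4 + 5·t^3 - 3·t^2 - 3. Nous avons la position x(t) = -4·t^4 + 5·t^3 - 3·t^2 - 3. En substituant t = 2: x(2) = -39.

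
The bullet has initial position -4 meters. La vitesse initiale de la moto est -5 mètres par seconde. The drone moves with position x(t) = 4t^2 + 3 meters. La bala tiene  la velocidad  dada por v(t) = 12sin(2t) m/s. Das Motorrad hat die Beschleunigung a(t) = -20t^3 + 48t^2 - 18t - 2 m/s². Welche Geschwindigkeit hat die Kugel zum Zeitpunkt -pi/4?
Wir haben die Geschwindigkeit v(t) = 12·sin(2·t). Durch Einsetzen von t = -pi/4: v(-pi/4) = -12.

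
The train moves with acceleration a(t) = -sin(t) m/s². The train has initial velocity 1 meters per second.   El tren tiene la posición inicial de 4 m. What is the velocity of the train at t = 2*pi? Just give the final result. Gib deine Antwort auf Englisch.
v(2*pi) = 1.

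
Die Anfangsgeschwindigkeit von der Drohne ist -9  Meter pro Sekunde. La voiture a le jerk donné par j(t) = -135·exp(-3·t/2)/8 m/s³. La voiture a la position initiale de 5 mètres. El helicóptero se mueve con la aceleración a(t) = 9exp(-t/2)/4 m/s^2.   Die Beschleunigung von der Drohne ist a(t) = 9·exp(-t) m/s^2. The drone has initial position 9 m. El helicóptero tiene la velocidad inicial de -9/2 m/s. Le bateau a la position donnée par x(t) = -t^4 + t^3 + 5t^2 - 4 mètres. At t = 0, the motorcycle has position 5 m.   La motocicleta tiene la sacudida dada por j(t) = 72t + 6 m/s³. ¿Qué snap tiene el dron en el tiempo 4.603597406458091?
Debemos derivar nuestra ecuación de la aceleración a(t) = 9·exp(-t) 2 veces. Derivando la aceleración, obtenemos la sacudida: j(t) = -9·exp(-t). Derivando la sacudida, obtenemos el snap: s(t) = 9·exp(-t). Usando s(t) = 9·exp(-t) y sustituyendo t = 4.603597406458091, encontramos s = 0.0901416615296755.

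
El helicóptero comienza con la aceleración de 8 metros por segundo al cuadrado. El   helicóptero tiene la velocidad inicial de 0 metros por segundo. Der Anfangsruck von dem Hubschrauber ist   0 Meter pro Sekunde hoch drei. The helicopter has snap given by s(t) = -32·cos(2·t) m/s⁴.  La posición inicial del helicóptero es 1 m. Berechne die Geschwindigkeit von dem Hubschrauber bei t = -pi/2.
Um dies zu lösen, müssen wir 3 Integrale unserer Gleichung für den Snap s(t) = -32·cos(2·t) finden. Mit ∫s(t)dt und Anwendung von j(0) = 0, finden wir j(t) = -16·sin(2·t). Mit ∫j(t)dt und Anwendung von a(0) = 8, finden wir a(t) = 8·cos(2·t). Durch Integration von der Beschleunigung und Verwendung der Anfangsbedingung v(0) = 0, erhalten wir v(t) = 4·sin(2·t). Wir haben die Geschwindigkeit v(t) = 4·sin(2·t). Durch Einsetzen von t = -pi/2: v(-pi/2) = 0.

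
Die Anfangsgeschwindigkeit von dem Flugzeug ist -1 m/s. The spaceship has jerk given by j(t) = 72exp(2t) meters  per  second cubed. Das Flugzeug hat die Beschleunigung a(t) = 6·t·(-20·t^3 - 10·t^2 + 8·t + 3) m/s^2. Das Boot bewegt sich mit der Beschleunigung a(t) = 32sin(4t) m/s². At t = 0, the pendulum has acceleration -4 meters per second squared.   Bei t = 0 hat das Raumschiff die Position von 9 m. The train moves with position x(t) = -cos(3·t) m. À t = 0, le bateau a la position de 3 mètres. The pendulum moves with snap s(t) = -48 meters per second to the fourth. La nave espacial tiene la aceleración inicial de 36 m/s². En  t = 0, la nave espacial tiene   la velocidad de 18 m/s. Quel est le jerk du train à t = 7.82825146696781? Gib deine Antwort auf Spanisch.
Para resolver esto, necesitamos tomar 3 derivadas de nuestra ecuación de la posición x(t) = -cos(3·t). Tomando d/dt de x(t), encontramos v(t) = 3·sin(3·t). Tomando d/dt de v(t), encontramos a(t) = 9·cos(3·t). Tomando d/dt de a(t), encontramos j(t) = -27·sin(3·t). Tenemos la sacudida j(t) = -27·sin(3·t). Sustituyendo t = 7.82825146696781: j(7.82825146696781) = 26.9196018905149.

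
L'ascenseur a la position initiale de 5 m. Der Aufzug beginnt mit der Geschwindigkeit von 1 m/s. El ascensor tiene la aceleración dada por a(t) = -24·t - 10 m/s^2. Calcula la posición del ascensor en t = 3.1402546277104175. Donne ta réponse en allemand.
Ausgehend von der Beschleunigung a(t) = -24·t - 10, nehmen wir 2 Stammfunktionen. Durch Integration von der Beschleunigung und Verwendung der Anfangsbedingung v(0) = 1, erhalten wir v(t) = -12·t^2 - 10·t + 1. Mit ∫v(t)dt und Anwendung von x(0) = 5, finden wir x(t) = -4·t^3 - 5·t^2 + t + 5. Mit x(t) = -4·t^3 - 5·t^2 + t + 5 und Einsetzen von t = 3.1402546277104175, finden wir x = -165.032445778116.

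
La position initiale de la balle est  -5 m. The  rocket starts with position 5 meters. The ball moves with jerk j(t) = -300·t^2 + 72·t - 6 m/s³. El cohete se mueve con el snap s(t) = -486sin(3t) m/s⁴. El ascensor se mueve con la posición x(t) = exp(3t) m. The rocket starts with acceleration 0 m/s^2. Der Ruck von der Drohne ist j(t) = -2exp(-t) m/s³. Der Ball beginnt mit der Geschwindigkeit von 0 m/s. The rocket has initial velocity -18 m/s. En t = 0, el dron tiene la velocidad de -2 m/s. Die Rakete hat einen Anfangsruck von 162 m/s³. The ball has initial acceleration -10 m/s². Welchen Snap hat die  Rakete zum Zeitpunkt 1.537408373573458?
Mit s(t) = -486·sin(3·t) und Einsetzen von t = 1.537408373573458, finden wir s = 483.564067519517.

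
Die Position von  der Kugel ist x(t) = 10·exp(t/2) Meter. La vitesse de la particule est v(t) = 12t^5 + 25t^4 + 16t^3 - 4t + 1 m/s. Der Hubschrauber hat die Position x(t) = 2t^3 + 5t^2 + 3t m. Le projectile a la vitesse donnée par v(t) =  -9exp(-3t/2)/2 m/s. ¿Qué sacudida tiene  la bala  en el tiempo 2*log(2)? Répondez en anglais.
Starting from position x(t) = 10·exp(t/2), we take 3 derivatives. Differentiating position, we get velocity: v(t) = 5·exp(t/2). Taking d/dt of v(t), we find a(t) = 5·exp(t/2)/2. The derivative of acceleration gives jerk: j(t) = 5·exp(t/2)/4. Using j(t) = 5·exp(t/2)/4 and substituting t = 2*log(2), we find j = 5/2.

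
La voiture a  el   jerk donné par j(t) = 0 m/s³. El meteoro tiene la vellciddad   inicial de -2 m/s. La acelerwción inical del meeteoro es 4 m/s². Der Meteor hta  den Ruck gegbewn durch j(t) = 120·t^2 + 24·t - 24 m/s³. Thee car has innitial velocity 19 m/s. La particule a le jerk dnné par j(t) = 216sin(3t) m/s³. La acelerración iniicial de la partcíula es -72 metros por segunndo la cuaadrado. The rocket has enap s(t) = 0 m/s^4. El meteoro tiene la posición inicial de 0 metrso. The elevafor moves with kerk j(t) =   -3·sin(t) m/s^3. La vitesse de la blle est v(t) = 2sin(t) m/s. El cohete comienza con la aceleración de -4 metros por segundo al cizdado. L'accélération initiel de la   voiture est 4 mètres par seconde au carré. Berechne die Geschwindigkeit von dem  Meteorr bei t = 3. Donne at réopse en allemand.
Wir müssen das Integral unserer Gleichung für den Ruck j(t) = 120·t^2 + 24·t - 24 2-mal finden. Die Stammfunktion von dem Ruck, mit a(0) = 4, ergibt die Beschleunigung: a(t) = 40·t^3 + 12·t^2 - 24·t + 4. Das Integral von der Beschleunigung, mit v(0) = -2, ergibt die Geschwindigkeit: v(t) = 10·t^4 + 4·t^3 - 12·t^2 + 4·t - 2. Wir haben die Geschwindigkeit v(t) = 10·t^4 + 4·t^3 - 12·t^2 + 4·t - 2. Durch Einsetzen von t = 3: v(3) = 820.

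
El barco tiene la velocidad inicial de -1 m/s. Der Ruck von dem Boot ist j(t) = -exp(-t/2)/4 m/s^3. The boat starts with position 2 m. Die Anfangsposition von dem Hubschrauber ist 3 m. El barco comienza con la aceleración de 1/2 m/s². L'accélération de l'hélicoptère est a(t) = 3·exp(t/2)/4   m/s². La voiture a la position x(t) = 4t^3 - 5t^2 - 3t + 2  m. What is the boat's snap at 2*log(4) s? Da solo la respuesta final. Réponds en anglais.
The snap at t = 2*log(4) is s = 1/32.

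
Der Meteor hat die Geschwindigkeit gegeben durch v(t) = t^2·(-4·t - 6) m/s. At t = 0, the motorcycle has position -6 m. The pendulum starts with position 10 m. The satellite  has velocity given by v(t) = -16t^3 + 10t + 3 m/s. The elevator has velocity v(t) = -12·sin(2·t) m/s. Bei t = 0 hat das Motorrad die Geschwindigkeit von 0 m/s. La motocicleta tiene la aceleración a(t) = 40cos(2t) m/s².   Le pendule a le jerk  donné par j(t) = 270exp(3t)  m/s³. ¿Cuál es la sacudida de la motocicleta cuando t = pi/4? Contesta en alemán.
Ausgehend von der Beschleunigung a(t) = 40·cos(2·t), nehmen wir 1 Ableitung. Die Ableitung von der Beschleunigung ergibt den Ruck: j(t) = -80·sin(2·t). Mit j(t) = -80·sin(2·t) und Einsetzen von t = pi/4, finden wir j = -80.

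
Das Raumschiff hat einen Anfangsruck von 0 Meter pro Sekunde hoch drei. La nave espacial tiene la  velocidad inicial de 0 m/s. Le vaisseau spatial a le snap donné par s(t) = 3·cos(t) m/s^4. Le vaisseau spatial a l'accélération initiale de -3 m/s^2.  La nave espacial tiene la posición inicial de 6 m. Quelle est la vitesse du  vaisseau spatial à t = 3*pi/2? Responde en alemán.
Ausgehend von dem Snap s(t) = 3·cos(t), nehmen wir 3 Stammfunktionen. Mit ∫s(t)dt und Anwendung von j(0) = 0, finden wir j(t) = 3·sin(t). Mit ∫j(t)dt und Anwendung von a(0) = -3, finden wir a(t) = -3·cos(t). Die Stammfunktion von der Beschleunigung, mit v(0) = 0, ergibt die Geschwindigkeit: v(t) = -3·sin(t). Wir haben die Geschwindigkeit v(t) = -3·sin(t). Durch Einsetzen von t = 3*pi/2: v(3*pi/2) = 3.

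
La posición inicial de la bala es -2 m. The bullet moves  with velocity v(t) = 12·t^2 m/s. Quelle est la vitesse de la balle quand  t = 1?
Nous avons la vitesse v(t) = 12·t^2. En substituant t = 1: v(1) = 12.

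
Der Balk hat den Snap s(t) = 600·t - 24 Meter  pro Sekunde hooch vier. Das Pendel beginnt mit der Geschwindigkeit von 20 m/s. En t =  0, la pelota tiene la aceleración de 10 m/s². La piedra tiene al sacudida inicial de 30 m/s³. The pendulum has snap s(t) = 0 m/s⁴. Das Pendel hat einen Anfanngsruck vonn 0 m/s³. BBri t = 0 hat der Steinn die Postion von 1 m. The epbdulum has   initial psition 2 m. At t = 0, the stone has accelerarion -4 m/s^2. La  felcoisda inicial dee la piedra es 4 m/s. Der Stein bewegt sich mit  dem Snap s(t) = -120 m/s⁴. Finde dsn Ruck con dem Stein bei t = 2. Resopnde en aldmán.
Wir müssen unsere Gleichung für den Snap s(t) = -120 1-mal integrieren. Durch Integration von dem Snap und Verwendung der Anfangsbedingung j(0) = 30, erhalten wir j(t) = 30 - 120·t. Mit j(t) = 30 - 120·t und Einsetzen von t = 2, finden wir j = -210.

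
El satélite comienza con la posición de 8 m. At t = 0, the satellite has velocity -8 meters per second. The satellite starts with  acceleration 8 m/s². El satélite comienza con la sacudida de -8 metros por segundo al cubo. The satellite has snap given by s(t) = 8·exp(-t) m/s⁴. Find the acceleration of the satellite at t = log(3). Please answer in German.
Wir müssen das Integral unserer Gleichung für den Snap s(t) = 8·exp(-t) 2-mal finden. Das Integral von dem Snap ist der Ruck. Mit j(0) = -8 erhalten wir j(t) = -8·exp(-t). Durch Integration von dem Ruck und Verwendung der Anfangsbedingung a(0) = 8, erhalten wir a(t) = 8·exp(-t). Wir haben die Beschleunigung a(t) = 8·exp(-t). Durch Einsetzen von t = log(3): a(log(3)) = 8/3.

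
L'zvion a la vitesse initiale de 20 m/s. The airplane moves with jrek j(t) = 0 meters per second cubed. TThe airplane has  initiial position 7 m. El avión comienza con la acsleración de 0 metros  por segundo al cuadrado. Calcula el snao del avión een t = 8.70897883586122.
Para resolver esto, necesitamos tomar 1 derivada de nuestra ecuación de la sacudida j(t) = 0. Derivando la sacudida, obtenemos el snap: s(t) = 0. Usando s(t) = 0 y sustituyendo t = 8.70897883586122, encontramos s = 0.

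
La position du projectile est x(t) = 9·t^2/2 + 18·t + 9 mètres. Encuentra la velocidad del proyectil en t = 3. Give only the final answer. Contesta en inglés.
At t = 3, v = 45.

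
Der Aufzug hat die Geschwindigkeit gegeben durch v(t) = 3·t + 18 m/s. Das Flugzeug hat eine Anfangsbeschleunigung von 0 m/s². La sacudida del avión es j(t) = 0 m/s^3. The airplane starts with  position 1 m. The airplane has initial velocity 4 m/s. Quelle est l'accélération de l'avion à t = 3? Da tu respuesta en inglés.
Starting from jerk j(t) = 0, we take 1 antiderivative. Integrating jerk and using the initial condition a(0) = 0, we get a(t) = 0. We have acceleration a(t) = 0. Substituting t = 3: a(3) = 0.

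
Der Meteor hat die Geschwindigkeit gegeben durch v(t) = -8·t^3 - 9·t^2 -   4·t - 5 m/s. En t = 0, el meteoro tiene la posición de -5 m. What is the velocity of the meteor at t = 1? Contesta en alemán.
Wir haben die Geschwindigkeit v(t) = -8·t^3 - 9·t^2 - 4·t - 5. Durch Einsetzen von t = 1: v(1) = -26.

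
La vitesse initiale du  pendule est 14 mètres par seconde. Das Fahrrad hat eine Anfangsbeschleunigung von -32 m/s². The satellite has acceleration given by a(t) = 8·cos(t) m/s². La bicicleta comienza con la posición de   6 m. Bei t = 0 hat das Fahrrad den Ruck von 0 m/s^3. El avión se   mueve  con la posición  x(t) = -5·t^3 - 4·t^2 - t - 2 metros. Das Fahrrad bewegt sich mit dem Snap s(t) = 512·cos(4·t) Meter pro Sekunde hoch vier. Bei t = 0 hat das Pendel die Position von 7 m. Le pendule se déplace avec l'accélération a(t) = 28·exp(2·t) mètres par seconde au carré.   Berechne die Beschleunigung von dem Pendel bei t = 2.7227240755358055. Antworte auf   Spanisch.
De la ecuación de la aceleración a(t) = 28·exp(2·t), sustituimos t = 2.7227240755358055 para obtener a = 6487.63061916513.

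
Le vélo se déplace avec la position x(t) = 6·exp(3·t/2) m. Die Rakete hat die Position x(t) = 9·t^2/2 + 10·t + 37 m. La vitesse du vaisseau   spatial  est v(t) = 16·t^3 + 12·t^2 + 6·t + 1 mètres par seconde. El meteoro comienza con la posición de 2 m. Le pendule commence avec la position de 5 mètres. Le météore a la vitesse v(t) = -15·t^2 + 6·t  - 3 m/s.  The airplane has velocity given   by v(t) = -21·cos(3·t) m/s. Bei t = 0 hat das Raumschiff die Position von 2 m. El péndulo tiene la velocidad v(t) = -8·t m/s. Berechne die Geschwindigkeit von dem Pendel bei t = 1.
Mit v(t) = -8·t und Einsetzen von t = 1, finden wir v = -8.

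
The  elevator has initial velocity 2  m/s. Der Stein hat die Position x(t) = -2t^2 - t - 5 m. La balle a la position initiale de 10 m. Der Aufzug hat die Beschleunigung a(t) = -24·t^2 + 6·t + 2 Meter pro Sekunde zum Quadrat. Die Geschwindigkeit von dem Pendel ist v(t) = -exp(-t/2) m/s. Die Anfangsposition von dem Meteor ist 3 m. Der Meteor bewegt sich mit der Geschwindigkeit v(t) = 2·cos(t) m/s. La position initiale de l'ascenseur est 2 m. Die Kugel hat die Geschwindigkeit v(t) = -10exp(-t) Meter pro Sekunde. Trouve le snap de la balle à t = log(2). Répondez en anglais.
To solve this, we need to take 3 derivatives of our velocity equation v(t) = -10·exp(-t). Differentiating velocity, we get acceleration: a(t) = 10·exp(-t). Differentiating acceleration, we get jerk: j(t) = -10·exp(-t). The derivative of jerk gives snap: s(t) = 10·exp(-t). We have snap s(t) = 10·exp(-t). Substituting t = log(2): s(log(2)) = 5.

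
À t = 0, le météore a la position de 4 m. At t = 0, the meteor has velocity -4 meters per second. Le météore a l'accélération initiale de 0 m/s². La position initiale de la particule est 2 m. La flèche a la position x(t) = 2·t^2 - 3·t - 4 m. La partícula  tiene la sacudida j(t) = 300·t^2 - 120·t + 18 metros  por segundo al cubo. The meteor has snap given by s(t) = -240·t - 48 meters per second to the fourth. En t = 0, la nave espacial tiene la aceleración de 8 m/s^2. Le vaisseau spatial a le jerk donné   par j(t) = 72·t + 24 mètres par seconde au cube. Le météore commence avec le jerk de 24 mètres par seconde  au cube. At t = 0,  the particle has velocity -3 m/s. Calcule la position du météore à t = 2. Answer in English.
Starting from snap s(t) = -240·t - 48, we take 4 antiderivatives. The integral of snap, with j(0) = 24, gives jerk: j(t) = -120·t^2 - 48·t + 24. Taking ∫j(t)dt and applying a(0) = 0, we find a(t) = 8·t·(-5·t^2 - 3·t + 3). Taking ∫a(t)dt and applying v(0) = -4, we find v(t) = -10·t^4 - 8·t^3 + 12·t^2 - 4. Integrating velocity and using the initial condition x(0) = 4, we get x(t) = -2·t^5 - 2·t^4 + 4·t^3 - 4·t + 4. From the given position equation x(t) = -2·t^5 - 2·t^4 + 4·t^3 - 4·t + 4, we substitute t = 2 to get x = -68.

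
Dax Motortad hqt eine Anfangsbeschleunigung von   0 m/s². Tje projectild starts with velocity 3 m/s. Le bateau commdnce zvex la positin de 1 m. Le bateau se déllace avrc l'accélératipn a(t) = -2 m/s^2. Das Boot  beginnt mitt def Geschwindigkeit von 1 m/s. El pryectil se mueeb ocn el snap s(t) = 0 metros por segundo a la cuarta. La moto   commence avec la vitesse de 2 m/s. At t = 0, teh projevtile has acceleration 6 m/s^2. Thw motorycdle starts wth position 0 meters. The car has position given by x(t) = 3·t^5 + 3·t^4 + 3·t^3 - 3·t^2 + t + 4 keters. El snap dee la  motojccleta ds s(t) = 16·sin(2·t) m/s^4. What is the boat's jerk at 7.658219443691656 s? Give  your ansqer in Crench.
En partant de l'accélération a(t) = -2, nous prenons 1 dérivée. En dérivant l'accélération, nous obtenons le jerk: j(t) = 0. En utilisant j(t) = 0 et en substituant t = 7.658219443691656, nous trouvons j = 0.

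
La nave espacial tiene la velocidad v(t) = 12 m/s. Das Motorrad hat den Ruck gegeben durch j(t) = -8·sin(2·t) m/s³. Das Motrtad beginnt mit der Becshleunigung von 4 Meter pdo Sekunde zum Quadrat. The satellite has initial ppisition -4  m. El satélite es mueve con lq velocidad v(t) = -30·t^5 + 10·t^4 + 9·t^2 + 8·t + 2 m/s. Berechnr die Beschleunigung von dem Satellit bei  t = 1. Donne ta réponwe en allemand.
Wir müssen unsere Gleichung für die Geschwindigkeit v(t) = -30·t^5 + 10·t^4 + 9·t^2 + 8·t + 2 1-mal ableiten. Die Ableitung von der Geschwindigkeit ergibt die Beschleunigung: a(t) = -150·t^4 + 40·t^3 + 18·t + 8. Mit a(t) = -150·t^4 + 40·t^3 + 18·t + 8 und Einsetzen von t = 1, finden wir a = -84.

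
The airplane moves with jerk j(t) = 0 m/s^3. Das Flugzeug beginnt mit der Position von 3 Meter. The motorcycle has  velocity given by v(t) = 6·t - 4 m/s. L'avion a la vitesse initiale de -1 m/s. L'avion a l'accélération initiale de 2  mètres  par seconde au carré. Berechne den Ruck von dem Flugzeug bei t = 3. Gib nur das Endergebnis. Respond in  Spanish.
La respuesta es 0.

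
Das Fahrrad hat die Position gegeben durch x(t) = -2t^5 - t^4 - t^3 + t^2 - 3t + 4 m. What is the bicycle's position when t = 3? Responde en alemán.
Mit x(t) = -2·t^5 - t^4 - t^3 + t^2 - 3·t + 4 und Einsetzen von t = 3, finden wir x = -590.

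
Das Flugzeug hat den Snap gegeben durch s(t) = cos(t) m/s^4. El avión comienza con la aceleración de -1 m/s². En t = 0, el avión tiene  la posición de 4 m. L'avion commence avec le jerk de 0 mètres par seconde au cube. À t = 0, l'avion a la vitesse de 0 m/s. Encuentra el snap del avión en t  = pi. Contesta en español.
Usando s(t) = cos(t) y sustituyendo t = pi, encontramos s = -1.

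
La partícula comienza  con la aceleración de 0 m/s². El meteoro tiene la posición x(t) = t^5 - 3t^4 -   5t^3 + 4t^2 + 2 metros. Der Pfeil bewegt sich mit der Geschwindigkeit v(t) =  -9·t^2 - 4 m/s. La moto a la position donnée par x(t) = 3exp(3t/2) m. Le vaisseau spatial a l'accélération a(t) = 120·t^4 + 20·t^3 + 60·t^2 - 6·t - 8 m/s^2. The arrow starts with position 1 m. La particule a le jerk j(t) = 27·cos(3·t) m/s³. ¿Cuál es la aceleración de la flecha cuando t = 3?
Para resolver esto, necesitamos tomar 1 derivada de nuestra ecuación de la velocidad v(t) = -9·t^2 - 4. Tomando d/dt de v(t), encontramos a(t) = -18·t. Tenemos la aceleración a(t) = -18·t. Sustituyendo t = 3: a(3) = -54.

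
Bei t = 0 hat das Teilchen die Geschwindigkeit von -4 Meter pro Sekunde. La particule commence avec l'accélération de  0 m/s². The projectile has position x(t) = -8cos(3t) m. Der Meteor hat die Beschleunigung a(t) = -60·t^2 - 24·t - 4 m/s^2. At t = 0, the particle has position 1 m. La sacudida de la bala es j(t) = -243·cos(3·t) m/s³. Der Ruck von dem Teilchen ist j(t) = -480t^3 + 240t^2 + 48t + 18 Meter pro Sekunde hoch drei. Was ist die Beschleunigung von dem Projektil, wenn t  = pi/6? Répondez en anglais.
We must differentiate our position equation x(t) = -8·cos(3·t) 2 times. Differentiating position, we get velocity: v(t) = 24·sin(3·t). Differentiating velocity, we get acceleration: a(t) = 72·cos(3·t). We have acceleration a(t) = 72·cos(3·t). Substituting t = pi/6: a(pi/6) = 0.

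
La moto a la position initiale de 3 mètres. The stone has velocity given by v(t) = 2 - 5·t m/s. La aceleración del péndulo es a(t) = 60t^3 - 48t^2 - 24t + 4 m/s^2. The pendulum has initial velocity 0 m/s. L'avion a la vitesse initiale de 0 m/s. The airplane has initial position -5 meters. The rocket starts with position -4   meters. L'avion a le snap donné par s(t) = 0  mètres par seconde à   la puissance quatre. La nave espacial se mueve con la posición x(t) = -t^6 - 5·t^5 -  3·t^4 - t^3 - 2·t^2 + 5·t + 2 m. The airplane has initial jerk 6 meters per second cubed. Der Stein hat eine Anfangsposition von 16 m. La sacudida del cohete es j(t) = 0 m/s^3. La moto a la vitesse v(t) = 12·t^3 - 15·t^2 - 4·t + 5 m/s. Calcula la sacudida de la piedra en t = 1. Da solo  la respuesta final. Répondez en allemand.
Bei t = 1, j = 0.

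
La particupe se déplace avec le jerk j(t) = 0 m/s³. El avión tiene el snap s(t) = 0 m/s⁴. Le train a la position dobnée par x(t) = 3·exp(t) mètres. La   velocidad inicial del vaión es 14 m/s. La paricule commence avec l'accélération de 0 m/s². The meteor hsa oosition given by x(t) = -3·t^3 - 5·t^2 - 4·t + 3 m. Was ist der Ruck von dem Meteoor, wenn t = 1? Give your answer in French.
En partant de la position x(t) = -3·t^3 - 5·t^2 - 4·t + 3, nous prenons 3 dérivées. En prenant d/dt de x(t), nous trouvons v(t) = -9·t^2 - 10·t - 4. En prenant d/dt de v(t), nous trouvons a(t) = -18·t - 10. En prenant d/dt de a(t), nous trouvons j(t) = -18. De l'équation du jerk j(t) = -18, nous substituons t = 1 pour obtenir j = -18.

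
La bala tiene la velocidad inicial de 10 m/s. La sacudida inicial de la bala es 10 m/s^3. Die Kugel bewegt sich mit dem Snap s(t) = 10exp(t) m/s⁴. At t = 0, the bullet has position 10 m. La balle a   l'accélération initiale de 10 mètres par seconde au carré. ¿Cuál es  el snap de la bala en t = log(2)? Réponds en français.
En utilisant s(t) = 10·exp(t) et en substituant t = log(2), nous trouvons s = 20.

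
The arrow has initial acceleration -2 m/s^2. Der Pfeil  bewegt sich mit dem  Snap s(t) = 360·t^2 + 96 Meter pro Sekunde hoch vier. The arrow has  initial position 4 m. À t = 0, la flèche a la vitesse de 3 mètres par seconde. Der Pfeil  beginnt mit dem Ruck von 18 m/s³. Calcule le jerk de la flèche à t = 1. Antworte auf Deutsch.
Ausgehend von dem Snap s(t) = 360·t^2 + 96, nehmen wir 1 Integral. Durch Integration von dem Snap und Verwendung der Anfangsbedingung j(0) = 18, erhalten wir j(t) = 120·t^3 + 96·t + 18. Aus der Gleichung für den Ruck j(t) = 120·t^3 + 96·t + 18, setzen wir t = 1 ein und erhalten j = 234.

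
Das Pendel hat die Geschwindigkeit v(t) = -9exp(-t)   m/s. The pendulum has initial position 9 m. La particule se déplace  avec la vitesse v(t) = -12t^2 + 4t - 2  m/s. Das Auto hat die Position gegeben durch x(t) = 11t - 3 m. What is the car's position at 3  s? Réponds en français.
De l'équation de la position x(t) = 11·t - 3, nous substituons t = 3 pour obtenir x = 30.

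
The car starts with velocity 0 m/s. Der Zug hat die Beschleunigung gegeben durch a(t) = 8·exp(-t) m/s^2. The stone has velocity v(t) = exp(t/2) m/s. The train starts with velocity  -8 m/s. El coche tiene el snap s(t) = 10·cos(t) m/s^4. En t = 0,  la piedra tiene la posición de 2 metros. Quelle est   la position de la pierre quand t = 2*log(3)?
En partant de la vitesse v(t) = exp(t/2), nous prenons 1 primitive. En prenant ∫v(t)dt et en appliquant x(0) = 2, nous trouvons x(t) = 2·exp(t/2). En utilisant x(t) = 2·exp(t/2) et en substituant t = 2*log(3), nous trouvons x = 6.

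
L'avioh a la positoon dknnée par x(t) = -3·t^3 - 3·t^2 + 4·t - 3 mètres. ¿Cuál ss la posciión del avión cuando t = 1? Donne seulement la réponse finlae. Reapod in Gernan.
Bei t = 1, x = -5.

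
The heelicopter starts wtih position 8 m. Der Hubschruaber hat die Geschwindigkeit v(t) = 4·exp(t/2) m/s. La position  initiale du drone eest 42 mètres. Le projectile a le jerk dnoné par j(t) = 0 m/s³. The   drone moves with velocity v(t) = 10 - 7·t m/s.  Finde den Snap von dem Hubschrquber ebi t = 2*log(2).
Um dies zu lösen, müssen wir 3 Ableitungen unserer Gleichung für die Geschwindigkeit v(t) = 4·exp(t/2) nehmen. Mit d/dt von v(t) finden wir a(t) = 2·exp(t/2). Durch Ableiten von der Beschleunigung erhalten wir den Ruck: j(t) = exp(t/2). Die Ableitung von dem Ruck ergibt den Snap: s(t) = exp(t/2)/2. Wir haben den Snap s(t) = exp(t/2)/2. Durch Einsetzen von t = 2*log(2): s(2*log(2)) = 1.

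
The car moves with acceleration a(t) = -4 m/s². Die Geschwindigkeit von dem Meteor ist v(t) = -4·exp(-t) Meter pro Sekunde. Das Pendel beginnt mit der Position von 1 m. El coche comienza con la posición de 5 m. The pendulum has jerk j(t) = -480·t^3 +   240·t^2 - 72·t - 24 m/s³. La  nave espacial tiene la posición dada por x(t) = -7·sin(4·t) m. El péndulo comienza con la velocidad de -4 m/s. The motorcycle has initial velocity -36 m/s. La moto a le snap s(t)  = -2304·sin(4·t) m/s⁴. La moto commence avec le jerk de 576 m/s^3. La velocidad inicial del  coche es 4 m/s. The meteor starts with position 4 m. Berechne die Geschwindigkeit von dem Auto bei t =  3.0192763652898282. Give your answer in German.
Um dies zu lösen, müssen wir 1 Integral unserer Gleichung für die Beschleunigung a(t) = -4 finden. Das Integral von der Beschleunigung ist die Geschwindigkeit. Mit v(0) = 4 erhalten wir v(t) = 4 - 4·t. Aus der Gleichung für die Geschwindigkeit v(t) = 4 - 4·t, setzen wir t = 3.0192763652898282 ein und erhalten v = -8.07710546115931.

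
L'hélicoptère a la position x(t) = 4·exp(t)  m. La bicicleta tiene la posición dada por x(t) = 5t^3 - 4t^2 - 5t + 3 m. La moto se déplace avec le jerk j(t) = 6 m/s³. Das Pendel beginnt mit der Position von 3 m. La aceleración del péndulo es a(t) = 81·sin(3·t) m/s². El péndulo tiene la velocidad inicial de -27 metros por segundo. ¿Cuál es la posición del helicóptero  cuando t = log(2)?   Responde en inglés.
From the given position equation x(t) = 4·exp(t), we substitute t = log(2) to get x = 8.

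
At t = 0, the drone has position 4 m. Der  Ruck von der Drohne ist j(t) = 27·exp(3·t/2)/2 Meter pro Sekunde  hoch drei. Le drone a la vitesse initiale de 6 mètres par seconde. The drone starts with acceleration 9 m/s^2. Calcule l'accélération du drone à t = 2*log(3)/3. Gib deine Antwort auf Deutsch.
Wir müssen das Integral unserer Gleichung für den Ruck j(t) = 27·exp(3·t/2)/2 1-mal finden. Die Stammfunktion von dem Ruck ist die Beschleunigung. Mit a(0) = 9 erhalten wir a(t) = 9·exp(3·t/2). Aus der Gleichung für die Beschleunigung a(t) = 9·exp(3·t/2), setzen wir t = 2*log(3)/3 ein und erhalten a = 27.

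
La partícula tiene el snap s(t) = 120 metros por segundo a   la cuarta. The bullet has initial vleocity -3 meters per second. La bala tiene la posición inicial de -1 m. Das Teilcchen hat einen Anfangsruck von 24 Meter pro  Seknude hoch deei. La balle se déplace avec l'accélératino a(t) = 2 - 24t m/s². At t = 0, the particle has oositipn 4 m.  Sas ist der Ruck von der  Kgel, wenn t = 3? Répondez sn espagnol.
Debemos derivar nuestra ecuación de la aceleración a(t) = 2 - 24·t 1 vez. Tomando d/dt de a(t), encontramos j(t) = -24. Tenemos la sacudida j(t) = -24. Sustituyendo t = 3: j(3) = -24.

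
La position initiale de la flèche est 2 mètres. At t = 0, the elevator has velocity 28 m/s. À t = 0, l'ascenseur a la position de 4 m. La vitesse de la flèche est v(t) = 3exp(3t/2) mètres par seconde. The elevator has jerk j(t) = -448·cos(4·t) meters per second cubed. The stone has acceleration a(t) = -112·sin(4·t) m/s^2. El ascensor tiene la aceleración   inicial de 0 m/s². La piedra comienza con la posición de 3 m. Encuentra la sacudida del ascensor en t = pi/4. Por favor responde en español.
Usando j(t) = -448·cos(4·t) y sustituyendo t = pi/4, encontramos j = 448.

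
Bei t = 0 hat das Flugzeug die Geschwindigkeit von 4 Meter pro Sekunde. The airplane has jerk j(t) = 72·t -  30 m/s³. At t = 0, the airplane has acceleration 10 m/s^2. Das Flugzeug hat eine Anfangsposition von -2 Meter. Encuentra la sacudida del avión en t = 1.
Tenemos la sacudida j(t) = 72·t - 30. Sustituyendo t = 1: j(1) = 42.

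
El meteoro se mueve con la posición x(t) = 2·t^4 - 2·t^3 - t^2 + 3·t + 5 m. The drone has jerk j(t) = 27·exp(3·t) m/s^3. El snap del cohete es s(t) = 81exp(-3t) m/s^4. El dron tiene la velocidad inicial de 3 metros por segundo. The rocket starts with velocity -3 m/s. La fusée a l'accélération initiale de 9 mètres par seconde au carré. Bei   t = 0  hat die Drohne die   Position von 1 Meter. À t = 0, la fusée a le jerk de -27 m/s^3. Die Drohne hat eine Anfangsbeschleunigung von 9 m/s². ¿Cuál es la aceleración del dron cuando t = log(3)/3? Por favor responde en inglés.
We need to integrate our jerk equation j(t) = 27·exp(3·t) 1 time. The antiderivative of jerk, with a(0) = 9, gives acceleration: a(t) = 9·exp(3·t). From the given acceleration equation a(t) = 9·exp(3·t), we substitute t = log(3)/3 to get a = 27.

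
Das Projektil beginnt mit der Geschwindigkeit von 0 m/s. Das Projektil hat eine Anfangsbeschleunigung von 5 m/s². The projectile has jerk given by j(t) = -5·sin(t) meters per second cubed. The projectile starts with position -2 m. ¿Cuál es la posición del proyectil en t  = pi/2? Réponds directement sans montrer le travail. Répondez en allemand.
Bei t = pi/2, x = 3.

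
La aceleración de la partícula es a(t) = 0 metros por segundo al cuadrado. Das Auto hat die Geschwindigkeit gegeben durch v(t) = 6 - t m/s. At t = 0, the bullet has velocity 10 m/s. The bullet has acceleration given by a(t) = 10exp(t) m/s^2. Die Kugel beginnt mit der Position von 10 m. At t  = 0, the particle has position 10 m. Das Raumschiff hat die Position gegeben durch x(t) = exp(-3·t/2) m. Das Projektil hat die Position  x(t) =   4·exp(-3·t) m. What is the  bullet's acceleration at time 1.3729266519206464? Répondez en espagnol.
De la ecuación de la aceleración a(t) = 10·exp(t), sustituimos t = 1.3729266519206464 para obtener a = 39.4688496730834.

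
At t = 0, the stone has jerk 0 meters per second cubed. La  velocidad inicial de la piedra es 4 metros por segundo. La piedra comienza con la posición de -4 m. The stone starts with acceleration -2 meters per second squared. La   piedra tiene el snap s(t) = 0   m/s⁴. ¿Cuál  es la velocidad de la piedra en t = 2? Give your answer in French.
Nous devons intégrer notre équation du snap s(t) = 0 3 fois. La primitive du snap, avec j(0) = 0, donne le jerk: j(t) = 0. En intégrant le jerk et en utilisant la condition initiale a(0) = -2, nous obtenons a(t) = -2. L'intégrale de l'accélération, avec v(0) = 4, donne la vitesse: v(t) = 4 - 2·t. En utilisant v(t) = 4 - 2·t et en substituant t = 2, nous trouvons v = 0.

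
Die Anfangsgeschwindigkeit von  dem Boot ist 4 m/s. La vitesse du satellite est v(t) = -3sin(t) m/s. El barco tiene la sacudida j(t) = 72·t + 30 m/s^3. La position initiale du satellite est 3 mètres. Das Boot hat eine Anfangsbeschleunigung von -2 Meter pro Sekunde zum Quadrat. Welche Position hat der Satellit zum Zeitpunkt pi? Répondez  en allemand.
Wir müssen die Stammfunktion unserer Gleichung für die Geschwindigkeit v(t) = -3·sin(t) 1-mal finden. Das Integral von der Geschwindigkeit, mit x(0) = 3, ergibt die Position: x(t) = 3·cos(t). Aus der Gleichung für die Position x(t) = 3·cos(t), setzen wir t = pi ein und erhalten x = -3.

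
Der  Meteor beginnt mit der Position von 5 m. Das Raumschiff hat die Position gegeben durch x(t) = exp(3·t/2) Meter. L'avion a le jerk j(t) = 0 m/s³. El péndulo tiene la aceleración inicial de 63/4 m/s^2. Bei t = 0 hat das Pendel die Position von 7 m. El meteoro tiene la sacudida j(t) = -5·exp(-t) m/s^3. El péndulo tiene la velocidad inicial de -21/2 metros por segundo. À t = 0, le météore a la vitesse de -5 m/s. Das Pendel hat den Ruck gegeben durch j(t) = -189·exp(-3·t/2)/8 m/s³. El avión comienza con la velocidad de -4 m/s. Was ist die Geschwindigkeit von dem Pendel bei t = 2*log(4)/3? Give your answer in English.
Starting from jerk j(t) = -189·exp(-3·t/2)/8, we take 2 antiderivatives. Taking ∫j(t)dt and applying a(0) = 63/4, we find a(t) = 63·exp(-3·t/2)/4. Finding the antiderivative of a(t) and using v(0) = -21/2: v(t) = -21·exp(-3·t/2)/2. Using v(t) = -21·exp(-3·t/2)/2 and substituting t = 2*log(4)/3, we find v = -21/8.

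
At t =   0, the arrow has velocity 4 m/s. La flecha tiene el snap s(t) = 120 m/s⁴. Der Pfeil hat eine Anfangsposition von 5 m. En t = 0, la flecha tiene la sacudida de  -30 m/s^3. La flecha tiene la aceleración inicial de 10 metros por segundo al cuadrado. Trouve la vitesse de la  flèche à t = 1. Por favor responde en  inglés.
To find the answer, we compute 3 integrals of s(t) = 120. The integral of snap is jerk. Using j(0) = -30, we get j(t) = 120·t - 30. Integrating jerk and using the initial condition a(0) = 10, we get a(t) = 60·t^2 - 30·t + 10. Taking ∫a(t)dt and applying v(0) = 4, we find v(t) = 20·t^3 - 15·t^2 + 10·t + 4. We have velocity v(t) = 20·t^3 - 15·t^2 + 10·t + 4. Substituting t = 1: v(1) = 19.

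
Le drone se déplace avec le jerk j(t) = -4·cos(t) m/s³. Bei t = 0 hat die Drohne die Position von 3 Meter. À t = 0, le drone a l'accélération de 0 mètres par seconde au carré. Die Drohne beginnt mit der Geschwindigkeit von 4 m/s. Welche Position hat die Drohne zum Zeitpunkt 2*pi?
Um dies zu lösen, müssen wir 3 Integrale unserer Gleichung für den Ruck j(t) = -4·cos(t) finden. Die Stammfunktion von dem Ruck, mit a(0) = 0, ergibt die Beschleunigung: a(t) = -4·sin(t). Durch Integration von der Beschleunigung und Verwendung der Anfangsbedingung v(0) = 4, erhalten wir v(t) = 4·cos(t). Durch Integration von der Geschwindigkeit und Verwendung der Anfangsbedingung x(0) = 3, erhalten wir x(t) = 4·sin(t) + 3. Wir haben die Position x(t) = 4·sin(t) + 3. Durch Einsetzen von t = 2*pi: x(2*pi) = 3.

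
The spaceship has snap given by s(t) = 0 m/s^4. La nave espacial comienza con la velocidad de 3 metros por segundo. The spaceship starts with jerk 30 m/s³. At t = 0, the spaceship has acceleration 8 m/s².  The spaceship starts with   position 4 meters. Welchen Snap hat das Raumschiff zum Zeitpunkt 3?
Aus der Gleichung für den Snap s(t) = 0, setzen wir t = 3 ein und erhalten s = 0.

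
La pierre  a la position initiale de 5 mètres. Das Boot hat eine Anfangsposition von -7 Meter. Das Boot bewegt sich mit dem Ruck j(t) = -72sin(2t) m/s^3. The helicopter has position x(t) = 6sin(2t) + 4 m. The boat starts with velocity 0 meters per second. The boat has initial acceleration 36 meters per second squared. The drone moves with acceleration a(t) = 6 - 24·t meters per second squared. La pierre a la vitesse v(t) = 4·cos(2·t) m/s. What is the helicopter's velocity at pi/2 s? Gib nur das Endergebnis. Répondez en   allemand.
Bei t = pi/2, v = -12.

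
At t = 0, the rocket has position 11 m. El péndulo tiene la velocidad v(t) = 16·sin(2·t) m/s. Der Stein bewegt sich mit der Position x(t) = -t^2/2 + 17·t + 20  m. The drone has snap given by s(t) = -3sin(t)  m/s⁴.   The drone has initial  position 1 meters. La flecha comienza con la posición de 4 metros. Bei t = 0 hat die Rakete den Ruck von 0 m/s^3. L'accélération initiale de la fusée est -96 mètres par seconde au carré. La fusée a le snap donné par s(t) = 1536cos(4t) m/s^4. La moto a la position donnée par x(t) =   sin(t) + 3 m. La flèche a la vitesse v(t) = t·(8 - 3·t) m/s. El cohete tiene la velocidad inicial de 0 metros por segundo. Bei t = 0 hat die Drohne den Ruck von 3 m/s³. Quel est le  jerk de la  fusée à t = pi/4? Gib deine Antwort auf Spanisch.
Debemos encontrar la integral de nuestra ecuación del snap s(t) = 1536·cos(4·t) 1 vez. Integrando el snap y usando la condición inicial j(0) = 0, obtenemos j(t) = 384·sin(4·t). Usando j(t) = 384·sin(4·t) y sustituyendo t = pi/4, encontramos j = 0.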